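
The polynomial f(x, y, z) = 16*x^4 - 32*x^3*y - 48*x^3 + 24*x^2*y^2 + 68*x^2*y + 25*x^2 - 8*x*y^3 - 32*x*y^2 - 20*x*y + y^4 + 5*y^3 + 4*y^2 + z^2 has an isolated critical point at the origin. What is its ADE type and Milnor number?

The Hessian of f at 0 has rank 2. Corank 1: A-series; mu = 2 gives A_2.

Type A_{2}, Milnor number mu = 2.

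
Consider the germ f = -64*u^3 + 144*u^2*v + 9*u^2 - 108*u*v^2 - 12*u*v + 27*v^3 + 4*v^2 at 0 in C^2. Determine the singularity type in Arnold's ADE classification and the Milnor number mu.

Type A2, Milnor number mu = 2.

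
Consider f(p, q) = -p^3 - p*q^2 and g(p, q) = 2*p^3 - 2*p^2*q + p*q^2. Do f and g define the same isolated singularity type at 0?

Yes.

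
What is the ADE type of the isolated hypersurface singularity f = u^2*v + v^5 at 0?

D_{6}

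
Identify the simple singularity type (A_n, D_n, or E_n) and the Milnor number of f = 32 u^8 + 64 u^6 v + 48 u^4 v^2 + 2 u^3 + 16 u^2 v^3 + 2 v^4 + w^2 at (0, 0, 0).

The Hessian of f at 0 has rank 1. Corank 2; j^3 = 2*u^3 is a perfect cube, so E-series; the 4-jet and mu = 6 give E_6.

Type E_6, Milnor number mu = 6.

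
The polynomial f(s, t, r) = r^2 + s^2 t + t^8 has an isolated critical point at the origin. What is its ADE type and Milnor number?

Type D_{9}, Milnor number mu = 9.

The Hessian of f at 0 is [[0, 0, 0], [0, 0, 0], [0, 0, 2]] with rank 1, so corank 2. A Groebner basis of the Jacobian ideal J(f) in C{s,t,r} is {s^2/8 + t^7, s^3, s*t, r}; counting standard monomials gives mu = 9. Corank 2; j^3 = s^2*t has shape L^2 M (L != M), so D-series; mu = 9 gives D_9.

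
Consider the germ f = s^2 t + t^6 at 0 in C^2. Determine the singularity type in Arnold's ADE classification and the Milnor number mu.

Type D7, Milnor number mu = 7.

The Hessian of f at 0 is [[0, 0], [0, 0]] with rank 0, so corank 2. A Groebner basis of the Jacobian ideal J(f) in C{s,t} is {s^2/6 + t^5, s^3, s*t}; counting standard monomials gives mu = 7. Corank 2; j^3 = s^2*t has shape L^2 M (L != M), so D-series; mu = 7 gives D_7.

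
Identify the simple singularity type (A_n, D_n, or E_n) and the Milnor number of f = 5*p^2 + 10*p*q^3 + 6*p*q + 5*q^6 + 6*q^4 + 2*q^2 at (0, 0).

The Hessian of f at 0 has rank 2. Corank 0: nondegenerate Morse point, so A_1.

Type A_1, Milnor number mu = 1.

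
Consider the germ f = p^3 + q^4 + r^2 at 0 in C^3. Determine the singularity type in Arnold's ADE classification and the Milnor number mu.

The Hessian of f at 0 has rank 1. Corank 2; j^3 = p^3 is a perfect cube, so E-series; the 4-jet and mu = 6 give E_6.

Type E6, Milnor number mu = 6.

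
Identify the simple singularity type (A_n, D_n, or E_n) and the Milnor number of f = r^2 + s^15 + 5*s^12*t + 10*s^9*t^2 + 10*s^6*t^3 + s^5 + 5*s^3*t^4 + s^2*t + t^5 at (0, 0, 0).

Type D6, Milnor number mu = 6.

The Hessian of f at 0 has rank 1. Corank 2; j^3 = s^2*t has shape L^2 M (L != M), so D-series; mu = 6 gives D_6.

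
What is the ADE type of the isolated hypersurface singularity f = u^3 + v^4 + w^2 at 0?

E6

The Hessian of f at 0 has rank 1. Corank 2; j^3 = u^3 is a perfect cube, so E-series; the 4-jet and mu = 6 give E_6.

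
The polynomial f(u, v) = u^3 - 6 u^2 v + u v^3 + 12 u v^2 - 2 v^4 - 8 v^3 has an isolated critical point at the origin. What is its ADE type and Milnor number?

Type E7, Milnor number mu = 7.

The Hessian of f at 0 is [[0, 0], [0, 0]] with rank 0, so corank 2. A Groebner basis of the Jacobian ideal J(f) in C{u,v} is {u^3 - 6*u^2*v - 48*u^2 + 192*u*v - 192*v^2, 6*u^2 + u*v^2 - 24*u*v + 24*v^2, 3*u^2 - 12*u*v + v^3 + 12*v^2}; counting standard monomials gives mu = 7. Corank 2; j^3 = (u - 2*v)^3 is a perfect cube, so E-series; the 4-jet and mu = 7 give E_7.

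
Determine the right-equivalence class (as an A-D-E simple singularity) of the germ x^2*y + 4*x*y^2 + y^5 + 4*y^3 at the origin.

The Hessian of f at 0 is [[0, 0], [0, 0]] with rank 0, so corank 2. A Groebner basis of the Jacobian ideal J(f) in C{x,y} is {x^2/5 + y^4 - 4*y^2/5, x^3 + 8*y^3, x*y + 2*y^2}; counting standard monomials gives mu = 6. Corank 2; j^3 = y*(x + 2*y)^2 has shape L^2 M (L != M), so D-series; mu = 6 gives D_6.

D6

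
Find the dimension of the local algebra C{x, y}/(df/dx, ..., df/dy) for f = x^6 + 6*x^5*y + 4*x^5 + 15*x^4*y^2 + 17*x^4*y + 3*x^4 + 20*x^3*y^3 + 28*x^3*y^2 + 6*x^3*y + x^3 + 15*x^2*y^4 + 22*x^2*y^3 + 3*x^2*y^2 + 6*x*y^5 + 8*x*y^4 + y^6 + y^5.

The Hessian of f at 0 has rank 0. Corank 2; j^3 = x^3 is a perfect cube, so E-series; the 5-jet and mu = 8 give E_8.

8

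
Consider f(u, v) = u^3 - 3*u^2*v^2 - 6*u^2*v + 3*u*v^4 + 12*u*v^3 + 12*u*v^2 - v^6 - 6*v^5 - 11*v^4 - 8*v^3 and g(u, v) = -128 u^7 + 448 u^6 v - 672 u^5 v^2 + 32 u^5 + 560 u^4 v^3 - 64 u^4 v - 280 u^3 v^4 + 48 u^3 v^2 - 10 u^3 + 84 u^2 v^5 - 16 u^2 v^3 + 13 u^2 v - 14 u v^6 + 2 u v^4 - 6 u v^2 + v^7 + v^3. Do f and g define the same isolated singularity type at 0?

No.

The Hessian of f at 0 has rank 0. Corank 2; j^3 = (u - 2*v)^3 is a perfect cube, so E-series; the 4-jet and mu = 6 give E_6. The Hessian of g at 0 has rank 0. Corank 2; j^3 = -(2*u - v)*(5*u^2 - 4*u*v + v^2) splits into three distinct lines over C (the quadratic factor has nonzero discriminant), so D_4. f is E_6 but g is D_4, hence not right-equivalent.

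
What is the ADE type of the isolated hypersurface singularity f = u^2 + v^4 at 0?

The Hessian of f at 0 is [[2, 0], [0, 0]] with rank 1, so corank 1. A Groebner basis of the Jacobian ideal J(f) in C{u,v} is {v^3, u}; counting standard monomials gives mu = 3. Corank 1: A-series; mu = 3 gives A_3.

A_{3}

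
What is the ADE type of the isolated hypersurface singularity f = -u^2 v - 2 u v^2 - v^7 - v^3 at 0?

D_{8}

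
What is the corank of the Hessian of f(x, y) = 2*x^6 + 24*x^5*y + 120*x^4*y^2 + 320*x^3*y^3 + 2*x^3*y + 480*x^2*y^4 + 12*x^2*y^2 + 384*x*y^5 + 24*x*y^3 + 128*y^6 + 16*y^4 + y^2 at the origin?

1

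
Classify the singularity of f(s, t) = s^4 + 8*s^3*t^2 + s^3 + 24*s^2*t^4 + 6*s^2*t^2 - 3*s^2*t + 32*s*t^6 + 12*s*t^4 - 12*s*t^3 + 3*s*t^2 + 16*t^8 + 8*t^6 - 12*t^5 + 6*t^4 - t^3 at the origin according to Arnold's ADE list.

E6

The Hessian of f at 0 has rank 0. Corank 2; j^3 = (s - t)^3 is a perfect cube, so E-series; the 4-jet and mu = 6 give E_6.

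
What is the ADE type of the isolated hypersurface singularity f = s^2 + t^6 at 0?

The Hessian of f at 0 has rank 1. Corank 1: A-series; mu = 5 gives A_5.

A_5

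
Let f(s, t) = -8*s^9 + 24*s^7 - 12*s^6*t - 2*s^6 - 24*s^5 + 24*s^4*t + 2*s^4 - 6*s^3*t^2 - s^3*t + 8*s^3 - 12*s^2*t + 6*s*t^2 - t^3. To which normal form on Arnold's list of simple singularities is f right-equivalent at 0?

The Hessian of f at 0 is [[0, 0], [0, 0]] with rank 0, so corank 2. A Groebner basis of the Jacobian ideal J(f) in C{s,t} is {768*s^2 - 768*s*t + t^4 + 8*t^3 + 192*t^2, s^3 + 12*s^2 - 12*s*t + 3*t^2, s^2*t + 24*s^2 - 24*s*t + 6*t^2, 32*s^2 + s*t^2 - 32*s*t - t^3/6 + 8*t^2}; counting standard monomials gives mu = 7. Corank 2; j^3 = (2*s - t)^3 is a perfect cube, so E-series; the 4-jet and mu = 7 give E_7.

E_{7}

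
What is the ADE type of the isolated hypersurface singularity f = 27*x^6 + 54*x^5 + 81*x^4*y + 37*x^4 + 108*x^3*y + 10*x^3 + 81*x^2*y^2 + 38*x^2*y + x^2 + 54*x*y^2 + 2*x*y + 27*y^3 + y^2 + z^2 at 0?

The Hessian of f at 0 has rank 2. Corank 1: A-series; mu = 2 gives A_2.

A_{2}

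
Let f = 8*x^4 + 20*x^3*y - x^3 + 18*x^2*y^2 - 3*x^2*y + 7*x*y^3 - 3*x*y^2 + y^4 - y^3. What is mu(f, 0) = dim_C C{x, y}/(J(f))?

7

The Hessian of f at 0 has rank 0. Corank 2; j^3 = -(x + y)^3 is a perfect cube, so E-series; the 4-jet and mu = 7 give E_7.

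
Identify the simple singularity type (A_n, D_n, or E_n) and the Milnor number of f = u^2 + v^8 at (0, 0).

Type A_{7}, Milnor number mu = 7.

The Hessian of f at 0 is [[2, 0], [0, 0]] with rank 1, so corank 1. A Groebner basis of the Jacobian ideal J(f) in C{u,v} is {v^7, u}; counting standard monomials gives mu = 7. Corank 1: A-series; mu = 7 gives A_7.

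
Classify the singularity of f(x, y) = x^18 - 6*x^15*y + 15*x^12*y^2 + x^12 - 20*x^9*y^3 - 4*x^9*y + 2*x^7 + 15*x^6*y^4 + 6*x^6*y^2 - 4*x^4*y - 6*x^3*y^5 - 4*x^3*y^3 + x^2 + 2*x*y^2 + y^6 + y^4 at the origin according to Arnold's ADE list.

A5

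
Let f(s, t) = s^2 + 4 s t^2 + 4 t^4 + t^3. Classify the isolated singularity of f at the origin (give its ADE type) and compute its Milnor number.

The Hessian of f at 0 has rank 1. Corank 1: A-series; mu = 2 gives A_2.

Type A_{2}, Milnor number mu = 2.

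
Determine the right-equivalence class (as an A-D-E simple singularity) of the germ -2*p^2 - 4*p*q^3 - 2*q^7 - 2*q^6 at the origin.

The Hessian of f at 0 has rank 1. Corank 1: A-series; mu = 6 gives A_6.

A_6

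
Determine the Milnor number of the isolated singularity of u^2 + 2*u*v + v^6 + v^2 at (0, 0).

The Hessian of f at 0 has rank 1. Corank 1: A-series; mu = 5 gives A_5.

5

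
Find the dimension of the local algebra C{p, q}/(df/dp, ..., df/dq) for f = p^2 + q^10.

The Hessian of f at 0 has rank 1. Corank 1: A-series; mu = 9 gives A_9.

9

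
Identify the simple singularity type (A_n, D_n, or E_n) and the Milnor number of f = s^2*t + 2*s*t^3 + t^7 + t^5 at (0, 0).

The Hessian of f at 0 has rank 0. Corank 2; j^3 = s^2*t has shape L^2 M (L != M), so D-series; mu = 8 gives D_8.

Type D8, Milnor number mu = 8.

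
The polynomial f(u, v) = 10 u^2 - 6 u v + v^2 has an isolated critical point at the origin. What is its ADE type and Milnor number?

Type A_1, Milnor number mu = 1.

The Hessian of f at 0 has rank 2. Corank 0: nondegenerate Morse point, so A_1.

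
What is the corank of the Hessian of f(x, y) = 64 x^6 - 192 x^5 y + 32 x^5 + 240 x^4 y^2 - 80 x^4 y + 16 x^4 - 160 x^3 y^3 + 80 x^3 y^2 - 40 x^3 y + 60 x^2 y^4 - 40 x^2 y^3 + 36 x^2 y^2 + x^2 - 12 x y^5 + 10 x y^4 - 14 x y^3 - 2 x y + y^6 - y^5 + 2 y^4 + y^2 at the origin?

1

Hessian at 0 has rank 1.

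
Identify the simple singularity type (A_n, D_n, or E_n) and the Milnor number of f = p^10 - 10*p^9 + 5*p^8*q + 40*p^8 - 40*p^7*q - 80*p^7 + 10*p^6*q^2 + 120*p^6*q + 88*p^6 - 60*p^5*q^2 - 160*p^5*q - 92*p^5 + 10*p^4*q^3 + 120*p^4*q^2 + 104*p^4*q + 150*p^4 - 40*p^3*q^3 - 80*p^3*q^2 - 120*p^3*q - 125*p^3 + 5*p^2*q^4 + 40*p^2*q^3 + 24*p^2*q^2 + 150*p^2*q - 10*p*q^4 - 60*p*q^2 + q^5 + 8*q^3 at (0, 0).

The Hessian of f at 0 has rank 0. Corank 2; j^3 = -(5*p - 2*q)^3 is a perfect cube, so E-series; the 5-jet and mu = 8 give E_8.

Type E_8, Milnor number mu = 8.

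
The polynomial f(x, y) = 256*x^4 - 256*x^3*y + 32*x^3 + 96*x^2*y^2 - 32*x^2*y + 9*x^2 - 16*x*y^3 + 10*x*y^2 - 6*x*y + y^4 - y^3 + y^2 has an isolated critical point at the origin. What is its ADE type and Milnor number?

Type A_2, Milnor number mu = 2.

The Hessian of f at 0 has rank 1. Corank 1: A-series; mu = 2 gives A_2.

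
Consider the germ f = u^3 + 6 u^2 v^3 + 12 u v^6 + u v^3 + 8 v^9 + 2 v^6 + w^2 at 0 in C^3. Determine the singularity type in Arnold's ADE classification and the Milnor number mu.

The Hessian of f at 0 is [[0, 0, 0], [0, 0, 0], [0, 0, 2]] with rank 1, so corank 2. A Groebner basis of the Jacobian ideal J(f) in C{u,v,w} is {u^3, u*v^2, 3*u^2 + v^3, w}; counting standard monomials gives mu = 7. Corank 2; j^3 = u^3 is a perfect cube, so E-series; the 4-jet and mu = 7 give E_7.

Type E_7, Milnor number mu = 7.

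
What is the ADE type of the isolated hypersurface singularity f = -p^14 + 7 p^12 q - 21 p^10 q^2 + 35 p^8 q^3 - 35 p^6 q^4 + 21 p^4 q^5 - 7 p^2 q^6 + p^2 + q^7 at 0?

A6

The Hessian of f at 0 is [[2, 0], [0, 0]] with rank 1, so corank 1. A Groebner basis of the Jacobian ideal J(f) in C{p,q} is {q^6, p}; counting standard monomials gives mu = 6. Corank 1: A-series; mu = 6 gives A_6.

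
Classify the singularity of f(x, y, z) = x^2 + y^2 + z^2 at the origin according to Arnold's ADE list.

A_{1}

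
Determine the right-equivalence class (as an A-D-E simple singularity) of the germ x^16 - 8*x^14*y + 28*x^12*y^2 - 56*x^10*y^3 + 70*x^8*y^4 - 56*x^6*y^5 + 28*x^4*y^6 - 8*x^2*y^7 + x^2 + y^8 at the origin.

The Hessian of f at 0 is [[2, 0], [0, 0]] with rank 1, so corank 1. A Groebner basis of the Jacobian ideal J(f) in C{x,y} is {y^7, x}; counting standard monomials gives mu = 7. Corank 1: A-series; mu = 7 gives A_7.

A_{7}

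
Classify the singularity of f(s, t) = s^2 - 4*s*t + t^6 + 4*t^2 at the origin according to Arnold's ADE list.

A5

The Hessian of f at 0 is [[2, -4], [-4, 8]] with rank 1, so corank 1. A Groebner basis of the Jacobian ideal J(f) in C{s,t} is {t^5, s - 2*t}; counting standard monomials gives mu = 5. Corank 1: A-series; mu = 5 gives A_5.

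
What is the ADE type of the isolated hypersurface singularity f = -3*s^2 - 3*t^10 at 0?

A9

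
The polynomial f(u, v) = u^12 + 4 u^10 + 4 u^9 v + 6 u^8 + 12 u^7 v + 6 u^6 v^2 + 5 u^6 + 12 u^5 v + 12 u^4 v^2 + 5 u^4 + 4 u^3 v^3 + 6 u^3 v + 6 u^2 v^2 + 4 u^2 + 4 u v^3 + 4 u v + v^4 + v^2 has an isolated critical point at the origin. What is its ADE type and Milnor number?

Type A3, Milnor number mu = 3.

The Hessian of f at 0 is [[8, 4], [4, 2]] with rank 1, so corank 1. A Groebner basis of the Jacobian ideal J(f) in C{u,v} is {v^3, u + v/2}; counting standard monomials gives mu = 3. Corank 1: A-series; mu = 3 gives A_3.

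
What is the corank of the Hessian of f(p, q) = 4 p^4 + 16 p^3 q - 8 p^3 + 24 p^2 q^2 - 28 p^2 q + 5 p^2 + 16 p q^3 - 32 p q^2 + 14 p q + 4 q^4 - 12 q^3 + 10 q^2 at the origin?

0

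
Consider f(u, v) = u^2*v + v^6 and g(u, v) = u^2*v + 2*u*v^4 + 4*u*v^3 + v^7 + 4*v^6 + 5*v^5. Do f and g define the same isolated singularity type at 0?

The Hessian of f at 0 has rank 0. Corank 2; j^3 = u^2*v has shape L^2 M (L != M), so D-series; mu = 7 gives D_7. The Hessian of g at 0 has rank 0. Corank 2; j^3 = u^2*v has shape L^2 M (L != M), so D-series; mu = 6 gives D_6. f is D_7 but g is D_6, hence not right-equivalent.

No.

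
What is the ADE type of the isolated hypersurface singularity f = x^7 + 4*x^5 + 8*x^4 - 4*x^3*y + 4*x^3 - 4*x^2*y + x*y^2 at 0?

D_8

The Hessian of f at 0 has rank 0. Corank 2; j^3 = x*(2*x - y)^2 has shape L^2 M (L != M), so D-series; mu = 8 gives D_8.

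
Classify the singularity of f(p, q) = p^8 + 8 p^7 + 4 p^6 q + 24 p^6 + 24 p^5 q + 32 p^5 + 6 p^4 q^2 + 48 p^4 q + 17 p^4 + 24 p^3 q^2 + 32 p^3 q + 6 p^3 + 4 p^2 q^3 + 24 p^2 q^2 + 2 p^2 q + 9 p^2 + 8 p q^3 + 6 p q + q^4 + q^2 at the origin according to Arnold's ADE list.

The Hessian of f at 0 has rank 1. Corank 1: A-series; mu = 3 gives A_3.

A_3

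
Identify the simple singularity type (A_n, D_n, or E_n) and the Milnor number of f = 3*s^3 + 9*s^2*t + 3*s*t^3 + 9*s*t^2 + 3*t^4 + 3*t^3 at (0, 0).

The Hessian of f at 0 has rank 0. Corank 2; j^3 = 3*(s + t)^3 is a perfect cube, so E-series; the 4-jet and mu = 7 give E_7.

Type E_{7}, Milnor number mu = 7.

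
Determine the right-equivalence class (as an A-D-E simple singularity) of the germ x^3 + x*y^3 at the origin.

E7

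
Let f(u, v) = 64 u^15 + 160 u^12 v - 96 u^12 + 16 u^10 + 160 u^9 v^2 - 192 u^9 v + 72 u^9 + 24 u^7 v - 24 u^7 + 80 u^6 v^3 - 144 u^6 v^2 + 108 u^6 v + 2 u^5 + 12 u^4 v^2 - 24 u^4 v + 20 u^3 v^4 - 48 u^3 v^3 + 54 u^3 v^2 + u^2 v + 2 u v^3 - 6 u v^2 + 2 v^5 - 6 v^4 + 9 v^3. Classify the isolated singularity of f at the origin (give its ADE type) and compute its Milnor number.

Type D6, Milnor number mu = 6.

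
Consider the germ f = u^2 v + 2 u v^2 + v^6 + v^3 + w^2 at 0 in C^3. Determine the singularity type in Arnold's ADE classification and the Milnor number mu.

The Hessian of f at 0 has rank 1. Corank 2; j^3 = v*(u + v)^2 has shape L^2 M (L != M), so D-series; mu = 7 gives D_7.

Type D7, Milnor number mu = 7.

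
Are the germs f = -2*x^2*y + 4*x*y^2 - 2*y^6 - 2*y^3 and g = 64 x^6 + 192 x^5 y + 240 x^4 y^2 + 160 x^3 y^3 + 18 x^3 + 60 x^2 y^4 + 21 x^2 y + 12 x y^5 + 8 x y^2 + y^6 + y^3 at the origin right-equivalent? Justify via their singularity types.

Yes.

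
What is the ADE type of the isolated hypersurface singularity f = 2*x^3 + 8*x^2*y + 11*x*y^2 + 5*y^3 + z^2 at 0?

D_4

The Hessian of f at 0 is [[0, 0, 0], [0, 0, 0], [0, 0, 2]] with rank 1, so corank 2. A Groebner basis of the Jacobian ideal J(f) in C{x,y,z} is {y^3, x^2 + y^2/2, x*y + y^2/2, z}; counting standard monomials gives mu = 4. Corank 2; j^3 = (x + y)*(2*x^2 + 6*x*y + 5*y^2) splits into three distinct lines over C (the quadratic factor has nonzero discriminant), so D_4.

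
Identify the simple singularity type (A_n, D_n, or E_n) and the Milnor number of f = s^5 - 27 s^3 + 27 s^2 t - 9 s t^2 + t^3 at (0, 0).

The Hessian of f at 0 has rank 0. Corank 2; j^3 = -(3*s - t)^3 is a perfect cube, so E-series; the 5-jet and mu = 8 give E_8.

Type E_8, Milnor number mu = 8.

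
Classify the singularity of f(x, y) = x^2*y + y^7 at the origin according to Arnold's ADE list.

D_8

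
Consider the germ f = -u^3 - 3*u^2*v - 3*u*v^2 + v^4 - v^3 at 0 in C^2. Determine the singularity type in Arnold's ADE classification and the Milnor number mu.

Type E6, Milnor number mu = 6.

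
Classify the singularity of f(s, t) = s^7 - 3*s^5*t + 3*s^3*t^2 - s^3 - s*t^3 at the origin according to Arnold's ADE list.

E7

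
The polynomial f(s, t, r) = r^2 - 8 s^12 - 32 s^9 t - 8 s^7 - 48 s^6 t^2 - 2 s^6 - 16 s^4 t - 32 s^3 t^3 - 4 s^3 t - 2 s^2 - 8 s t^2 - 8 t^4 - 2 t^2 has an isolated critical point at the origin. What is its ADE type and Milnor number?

Type A_{1}, Milnor number mu = 1.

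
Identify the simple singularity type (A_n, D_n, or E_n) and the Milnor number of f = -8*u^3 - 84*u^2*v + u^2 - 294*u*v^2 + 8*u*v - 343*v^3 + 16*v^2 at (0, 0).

The Hessian of f at 0 is [[2, 8], [8, 32]] with rank 1, so corank 1. A Groebner basis of the Jacobian ideal J(f) in C{u,v} is {v^2, u + 4*v}; counting standard monomials gives mu = 2. Corank 1: A-series; mu = 2 gives A_2.

Type A2, Milnor number mu = 2.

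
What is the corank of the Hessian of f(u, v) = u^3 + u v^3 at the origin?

2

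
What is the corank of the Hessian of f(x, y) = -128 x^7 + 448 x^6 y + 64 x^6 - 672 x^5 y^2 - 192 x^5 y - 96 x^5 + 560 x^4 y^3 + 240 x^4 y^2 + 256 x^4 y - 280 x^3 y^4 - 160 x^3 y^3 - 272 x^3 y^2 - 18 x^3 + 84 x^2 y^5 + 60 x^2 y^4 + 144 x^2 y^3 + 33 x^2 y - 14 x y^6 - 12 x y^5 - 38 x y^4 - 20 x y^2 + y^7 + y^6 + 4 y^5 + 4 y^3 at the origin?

Hessian at 0 has rank 0.

2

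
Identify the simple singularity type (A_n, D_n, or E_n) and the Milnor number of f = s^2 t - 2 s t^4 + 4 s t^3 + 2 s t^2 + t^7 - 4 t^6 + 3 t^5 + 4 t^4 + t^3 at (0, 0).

Type D6, Milnor number mu = 6.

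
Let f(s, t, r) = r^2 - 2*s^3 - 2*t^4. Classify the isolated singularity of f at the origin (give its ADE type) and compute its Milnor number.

Type E6, Milnor number mu = 6.

The Hessian of f at 0 has rank 1. Corank 2; j^3 = -2*s^3 is a perfect cube, so E-series; the 4-jet and mu = 6 give E_6.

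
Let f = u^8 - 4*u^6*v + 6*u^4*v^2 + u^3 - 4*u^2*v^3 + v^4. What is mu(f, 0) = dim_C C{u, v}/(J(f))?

6

The Hessian of f at 0 has rank 0. Corank 2; j^3 = u^3 is a perfect cube, so E-series; the 4-jet and mu = 6 give E_6.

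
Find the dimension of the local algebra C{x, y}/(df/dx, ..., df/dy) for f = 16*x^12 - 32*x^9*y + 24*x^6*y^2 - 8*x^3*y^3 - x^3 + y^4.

The Hessian of f at 0 is [[0, 0], [0, 0]] with rank 0, so corank 2. A Groebner basis of the Jacobian ideal J(f) in C{x,y} is {y^3, x^2}; counting standard monomials gives mu = 6. Corank 2; j^3 = -x^3 is a perfect cube, so E-series; the 4-jet and mu = 6 give E_6.

6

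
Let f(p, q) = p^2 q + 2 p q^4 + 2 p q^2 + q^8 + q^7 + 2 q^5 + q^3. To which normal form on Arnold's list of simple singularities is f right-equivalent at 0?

D9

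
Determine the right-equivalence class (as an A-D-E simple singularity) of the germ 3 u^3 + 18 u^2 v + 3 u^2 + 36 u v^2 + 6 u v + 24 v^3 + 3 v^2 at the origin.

The Hessian of f at 0 is [[6, 6], [6, 6]] with rank 1, so corank 1. A Groebner basis of the Jacobian ideal J(f) in C{u,v} is {v^2, u + v}; counting standard monomials gives mu = 2. Corank 1: A-series; mu = 2 gives A_2.

A_{2}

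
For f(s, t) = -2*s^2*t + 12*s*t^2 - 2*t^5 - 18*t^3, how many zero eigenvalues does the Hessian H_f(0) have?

2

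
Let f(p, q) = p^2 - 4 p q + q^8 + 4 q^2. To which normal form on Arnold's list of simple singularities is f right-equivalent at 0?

A_7

The Hessian of f at 0 has rank 1. Corank 1: A-series; mu = 7 gives A_7.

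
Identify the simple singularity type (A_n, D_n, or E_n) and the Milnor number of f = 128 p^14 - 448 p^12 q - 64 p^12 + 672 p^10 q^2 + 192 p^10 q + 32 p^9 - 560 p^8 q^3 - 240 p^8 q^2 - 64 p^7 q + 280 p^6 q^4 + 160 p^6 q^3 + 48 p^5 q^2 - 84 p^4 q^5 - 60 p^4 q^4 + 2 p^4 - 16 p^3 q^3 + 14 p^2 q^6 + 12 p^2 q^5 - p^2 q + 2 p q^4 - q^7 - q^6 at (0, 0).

The Hessian of f at 0 is [[0, 0], [0, 0]] with rank 0, so corank 2. A Groebner basis of the Jacobian ideal J(f) in C{p,q} is {-p*q + q^4, p^3, p^2*q, p^2/6 + p*q^2}; counting standard monomials gives mu = 7. Corank 2; j^3 = -p^2*q has shape L^2 M (L != M), so D-series; mu = 7 gives D_7.

Type D_{7}, Milnor number mu = 7.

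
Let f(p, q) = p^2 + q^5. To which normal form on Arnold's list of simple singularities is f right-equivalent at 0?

A_{4}

The Hessian of f at 0 is [[2, 0], [0, 0]] with rank 1, so corank 1. A Groebner basis of the Jacobian ideal J(f) in C{p,q} is {q^4, p}; counting standard monomials gives mu = 4. Corank 1: A-series; mu = 4 gives A_4.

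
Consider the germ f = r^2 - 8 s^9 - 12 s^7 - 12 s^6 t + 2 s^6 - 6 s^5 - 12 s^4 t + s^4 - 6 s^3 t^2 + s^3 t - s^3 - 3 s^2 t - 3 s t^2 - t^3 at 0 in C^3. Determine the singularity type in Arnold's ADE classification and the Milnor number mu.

Type E_7, Milnor number mu = 7.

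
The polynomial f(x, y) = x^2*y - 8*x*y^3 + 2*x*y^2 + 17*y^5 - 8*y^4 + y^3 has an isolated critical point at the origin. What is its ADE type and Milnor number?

The Hessian of f at 0 has rank 0. Corank 2; j^3 = y*(x + y)^2 has shape L^2 M (L != M), so D-series; mu = 6 gives D_6.

Type D_6, Milnor number mu = 6.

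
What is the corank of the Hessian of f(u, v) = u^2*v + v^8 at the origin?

The Hessian at 0 is [[0, 0], [0, 0]] of rank 0; hence corank 2.

2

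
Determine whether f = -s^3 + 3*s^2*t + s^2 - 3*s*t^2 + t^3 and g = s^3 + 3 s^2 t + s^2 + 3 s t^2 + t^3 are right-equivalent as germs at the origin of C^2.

The Hessian of f at 0 has rank 1. Corank 1: A-series; mu = 2 gives A_2. The Hessian of g at 0 has rank 1. Corank 1: A-series; mu = 2 gives A_2. Both have type A_2, hence right-equivalent.

Yes.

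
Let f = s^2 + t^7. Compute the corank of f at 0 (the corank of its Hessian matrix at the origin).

Hessian at 0 has rank 1.

1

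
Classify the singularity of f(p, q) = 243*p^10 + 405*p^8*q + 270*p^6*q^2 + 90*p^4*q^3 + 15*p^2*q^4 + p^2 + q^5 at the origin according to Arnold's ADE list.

A_4

The Hessian of f at 0 is [[2, 0], [0, 0]] with rank 1, so corank 1. A Groebner basis of the Jacobian ideal J(f) in C{p,q} is {q^4, p}; counting standard monomials gives mu = 4. Corank 1: A-series; mu = 4 gives A_4.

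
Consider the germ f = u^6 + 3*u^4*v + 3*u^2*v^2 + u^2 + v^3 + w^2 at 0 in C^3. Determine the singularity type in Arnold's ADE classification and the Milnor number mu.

The Hessian of f at 0 has rank 2. Corank 1: A-series; mu = 2 gives A_2.

Type A_{2}, Milnor number mu = 2.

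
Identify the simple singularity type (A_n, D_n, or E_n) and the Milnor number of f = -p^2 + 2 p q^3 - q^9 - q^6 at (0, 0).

Type A8, Milnor number mu = 8.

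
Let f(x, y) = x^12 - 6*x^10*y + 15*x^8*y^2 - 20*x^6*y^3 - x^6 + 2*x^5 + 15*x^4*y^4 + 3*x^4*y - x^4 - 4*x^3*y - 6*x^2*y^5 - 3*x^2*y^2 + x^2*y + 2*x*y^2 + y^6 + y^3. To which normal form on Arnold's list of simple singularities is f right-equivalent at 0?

D_7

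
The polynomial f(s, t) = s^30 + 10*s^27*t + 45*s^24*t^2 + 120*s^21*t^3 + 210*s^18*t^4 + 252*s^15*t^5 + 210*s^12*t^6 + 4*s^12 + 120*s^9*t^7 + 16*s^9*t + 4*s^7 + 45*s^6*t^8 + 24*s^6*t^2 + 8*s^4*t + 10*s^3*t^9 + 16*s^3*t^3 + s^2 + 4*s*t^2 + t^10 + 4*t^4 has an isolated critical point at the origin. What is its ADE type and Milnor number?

The Hessian of f at 0 has rank 1. Corank 1: A-series; mu = 9 gives A_9.

Type A9, Milnor number mu = 9.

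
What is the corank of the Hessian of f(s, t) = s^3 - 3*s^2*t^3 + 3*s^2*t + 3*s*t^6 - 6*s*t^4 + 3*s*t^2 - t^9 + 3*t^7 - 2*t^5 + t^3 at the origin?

2

The Hessian at 0 is [[0, 0], [0, 0]] of rank 0; hence corank 2.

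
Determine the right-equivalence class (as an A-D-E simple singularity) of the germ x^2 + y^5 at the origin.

A_{4}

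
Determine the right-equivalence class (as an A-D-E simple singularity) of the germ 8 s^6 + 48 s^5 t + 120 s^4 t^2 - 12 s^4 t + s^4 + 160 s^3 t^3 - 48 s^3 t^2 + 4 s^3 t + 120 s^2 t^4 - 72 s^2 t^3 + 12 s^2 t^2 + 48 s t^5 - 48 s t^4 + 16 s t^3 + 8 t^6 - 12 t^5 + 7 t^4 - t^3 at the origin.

E_6

The Hessian of f at 0 is [[0, 0], [0, 0]] with rank 0, so corank 2. A Groebner basis of the Jacobian ideal J(f) in C{s,t} is {s^3 + 3*t^2/4, s^2*t - t^2/4, s*t^2, t^3}; counting standard monomials gives mu = 6. Corank 2; j^3 = -t^3 is a perfect cube, so E-series; the 4-jet and mu = 6 give E_6.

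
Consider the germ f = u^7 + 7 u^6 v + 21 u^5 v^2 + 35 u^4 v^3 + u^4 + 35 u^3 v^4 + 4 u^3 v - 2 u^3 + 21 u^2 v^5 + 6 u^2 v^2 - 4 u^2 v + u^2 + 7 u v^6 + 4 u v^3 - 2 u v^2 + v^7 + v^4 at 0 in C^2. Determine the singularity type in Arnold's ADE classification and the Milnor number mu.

Type A_6, Milnor number mu = 6.

The Hessian of f at 0 is [[2, 0], [0, 0]] with rank 1, so corank 1. A Groebner basis of the Jacobian ideal J(f) in C{u,v} is {-14*u*v/3 + 5*u/3 + v^4 + 4*v^3/3 - 5*v^2/3, u*v^2 - 4*u*v/3 + u/3 + 2*v^3/3 - v^2/3, u^2 + 2*u*v - u + v^2}; counting standard monomials gives mu = 6. Corank 1: A-series; mu = 6 gives A_6.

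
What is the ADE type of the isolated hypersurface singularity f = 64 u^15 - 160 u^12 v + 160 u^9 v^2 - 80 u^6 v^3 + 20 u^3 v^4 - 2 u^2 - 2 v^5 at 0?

A4

The Hessian of f at 0 has rank 1. Corank 1: A-series; mu = 4 gives A_4.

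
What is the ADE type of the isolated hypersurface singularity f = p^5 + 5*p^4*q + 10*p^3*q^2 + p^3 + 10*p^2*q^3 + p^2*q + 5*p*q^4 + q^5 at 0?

The Hessian of f at 0 is [[0, 0], [0, 0]] with rank 0, so corank 2. A Groebner basis of the Jacobian ideal J(f) in C{p,q} is {-p*q/5 + q^4, p*q^2, p^2 + p*q}; counting standard monomials gives mu = 6. Corank 2; j^3 = p^2*(p + q) has shape L^2 M (L != M), so D-series; mu = 6 gives D_6.

D_{6}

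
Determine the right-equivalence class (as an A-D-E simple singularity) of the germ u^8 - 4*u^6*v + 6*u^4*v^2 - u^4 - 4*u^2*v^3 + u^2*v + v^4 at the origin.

D_{5}

The Hessian of f at 0 has rank 0. Corank 2; j^3 = u^2*v has shape L^2 M (L != M), so D-series; mu = 5 gives D_5.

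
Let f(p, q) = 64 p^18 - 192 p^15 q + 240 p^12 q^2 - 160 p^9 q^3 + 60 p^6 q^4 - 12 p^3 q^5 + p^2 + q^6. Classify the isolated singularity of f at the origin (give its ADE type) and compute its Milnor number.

The Hessian of f at 0 is [[2, 0], [0, 0]] with rank 1, so corank 1. A Groebner basis of the Jacobian ideal J(f) in C{p,q} is {q^5, p}; counting standard monomials gives mu = 5. Corank 1: A-series; mu = 5 gives A_5.

Type A5, Milnor number mu = 5.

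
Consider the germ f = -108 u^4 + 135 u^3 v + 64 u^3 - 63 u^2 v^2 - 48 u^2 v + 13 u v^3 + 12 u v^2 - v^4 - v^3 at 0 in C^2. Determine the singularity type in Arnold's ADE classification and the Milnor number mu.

Type E_{7}, Milnor number mu = 7.

The Hessian of f at 0 is [[0, 0], [0, 0]] with rank 0, so corank 2. A Groebner basis of the Jacobian ideal J(f) in C{u,v} is {65536*u^2/3 - 32768*u*v/3 + v^4 + 64*v^3/9 + 4096*v^2/3, u^3 - 112*u^2/3 + 56*u*v/3 - v^3/36 - 7*v^2/3, u^2*v - 832*u^2/9 + 416*u*v/9 - 5*v^3/54 - 52*v^2/9, -512*u^2/3 + u*v^2 + 256*u*v/3 - 11*v^3/36 - 32*v^2/3}; counting standard monomials gives mu = 7. Corank 2; j^3 = (4*u - v)^3 is a perfect cube, so E-series; the 4-jet and mu = 7 give E_7.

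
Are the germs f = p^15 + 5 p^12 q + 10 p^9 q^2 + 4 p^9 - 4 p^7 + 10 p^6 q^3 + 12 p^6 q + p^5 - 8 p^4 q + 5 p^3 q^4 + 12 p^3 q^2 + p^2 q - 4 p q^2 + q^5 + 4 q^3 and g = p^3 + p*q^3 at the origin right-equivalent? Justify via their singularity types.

No.

The Hessian of f at 0 is [[0, 0], [0, 0]] with rank 0, so corank 2. A Groebner basis of the Jacobian ideal J(f) in C{p,q} is {-p*q/16 + q^4 + q^2/8, p*q^2 - 2*q^3, p^2 - 59*p*q/16 + 27*q^2/8}; counting standard monomials gives mu = 6. Corank 2; j^3 = q*(p - 2*q)^2 has shape L^2 M (L != M), so D-series; mu = 6 gives D_6. The Hessian of g at 0 is [[0, 0], [0, 0]] with rank 0, so corank 2. A Groebner basis of the Jacobian ideal J(g) in C{p,q} is {p^3, p*q^2, 3*p^2 + q^3}; counting standard monomials gives mu = 7. Corank 2; j^3 = p^3 is a perfect cube, so E-series; the 4-jet and mu = 7 give E_7. f is D_6 but g is E_7, hence not right-equivalent.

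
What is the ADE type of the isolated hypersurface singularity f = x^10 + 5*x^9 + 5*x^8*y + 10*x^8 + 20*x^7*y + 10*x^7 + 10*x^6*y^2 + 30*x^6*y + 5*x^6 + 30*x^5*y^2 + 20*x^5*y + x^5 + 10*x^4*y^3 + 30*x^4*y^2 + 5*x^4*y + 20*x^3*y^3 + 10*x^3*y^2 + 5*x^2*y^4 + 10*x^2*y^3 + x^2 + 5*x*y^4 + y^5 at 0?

A_4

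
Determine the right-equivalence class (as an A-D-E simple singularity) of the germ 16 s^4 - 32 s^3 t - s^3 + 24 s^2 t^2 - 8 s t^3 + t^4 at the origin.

The Hessian of f at 0 has rank 0. Corank 2; j^3 = -s^3 is a perfect cube, so E-series; the 4-jet and mu = 6 give E_6.

E6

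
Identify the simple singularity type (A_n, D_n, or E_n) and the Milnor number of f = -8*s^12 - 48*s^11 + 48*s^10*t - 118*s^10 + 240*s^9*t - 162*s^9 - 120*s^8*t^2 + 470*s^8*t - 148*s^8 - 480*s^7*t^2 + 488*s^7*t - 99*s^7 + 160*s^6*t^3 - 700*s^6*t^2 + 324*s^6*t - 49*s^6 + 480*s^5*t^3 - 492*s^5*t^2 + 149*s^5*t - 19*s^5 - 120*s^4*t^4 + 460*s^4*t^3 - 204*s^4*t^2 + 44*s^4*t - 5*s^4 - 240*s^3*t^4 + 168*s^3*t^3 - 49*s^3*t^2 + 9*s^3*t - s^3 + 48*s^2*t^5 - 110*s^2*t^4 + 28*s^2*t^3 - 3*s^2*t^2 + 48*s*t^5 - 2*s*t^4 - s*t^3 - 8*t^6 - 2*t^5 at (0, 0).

The Hessian of f at 0 is [[0, 0], [0, 0]] with rank 0, so corank 2. A Groebner basis of the Jacobian ideal J(f) in C{s,t} is {-3*s^2/5 + t^4 - t^3/5, s^3, s^2*t + s^2/5 + t^3/15, 8*s^2/5 + s*t^2 + 8*t^3/15}; counting standard monomials gives mu = 7. Corank 2; j^3 = -s^3 is a perfect cube, so E-series; the 4-jet and mu = 7 give E_7.

Type E_{7}, Milnor number mu = 7.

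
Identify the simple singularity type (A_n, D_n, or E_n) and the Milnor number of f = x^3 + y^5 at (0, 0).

The Hessian of f at 0 is [[0, 0], [0, 0]] with rank 0, so corank 2. A Groebner basis of the Jacobian ideal J(f) in C{x,y} is {y^4, x^2}; counting standard monomials gives mu = 8. Corank 2; j^3 = x^3 is a perfect cube, so E-series; the 5-jet and mu = 8 give E_8.

Type E_{8}, Milnor number mu = 8.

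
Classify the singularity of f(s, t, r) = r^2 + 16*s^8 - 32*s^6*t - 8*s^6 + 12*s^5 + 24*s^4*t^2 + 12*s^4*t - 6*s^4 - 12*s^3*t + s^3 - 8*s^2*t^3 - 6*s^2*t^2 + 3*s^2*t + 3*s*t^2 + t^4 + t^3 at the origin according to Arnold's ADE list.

E6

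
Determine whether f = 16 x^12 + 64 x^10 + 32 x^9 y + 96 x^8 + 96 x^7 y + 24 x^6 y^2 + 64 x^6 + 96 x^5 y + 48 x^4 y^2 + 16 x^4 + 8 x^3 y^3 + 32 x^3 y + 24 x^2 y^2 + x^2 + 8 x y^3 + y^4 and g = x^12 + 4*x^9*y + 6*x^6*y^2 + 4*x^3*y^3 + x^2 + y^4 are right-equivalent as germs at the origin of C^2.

Yes.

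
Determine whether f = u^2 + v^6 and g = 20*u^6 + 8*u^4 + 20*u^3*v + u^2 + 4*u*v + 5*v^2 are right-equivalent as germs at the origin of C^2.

The Hessian of f at 0 has rank 1. Corank 1: A-series; mu = 5 gives A_5. The Hessian of g at 0 has rank 2. Corank 0: nondegenerate Morse point, so A_1. f is A_5 but g is A_1, hence not right-equivalent.

No.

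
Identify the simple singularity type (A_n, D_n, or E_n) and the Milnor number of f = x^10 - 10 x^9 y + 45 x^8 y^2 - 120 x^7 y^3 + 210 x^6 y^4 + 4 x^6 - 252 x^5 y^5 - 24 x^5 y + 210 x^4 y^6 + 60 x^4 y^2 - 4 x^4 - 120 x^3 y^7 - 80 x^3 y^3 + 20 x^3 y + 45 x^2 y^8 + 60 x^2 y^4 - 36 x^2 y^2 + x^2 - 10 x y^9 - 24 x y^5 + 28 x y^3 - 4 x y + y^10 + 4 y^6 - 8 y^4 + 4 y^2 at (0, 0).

Type A9, Milnor number mu = 9.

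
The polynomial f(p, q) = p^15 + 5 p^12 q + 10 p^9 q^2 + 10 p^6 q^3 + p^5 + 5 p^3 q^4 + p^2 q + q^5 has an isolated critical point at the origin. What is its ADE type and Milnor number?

Type D_6, Milnor number mu = 6.

The Hessian of f at 0 is [[0, 0], [0, 0]] with rank 0, so corank 2. A Groebner basis of the Jacobian ideal J(f) in C{p,q} is {p^2/5 + q^4, p^3, p*q}; counting standard monomials gives mu = 6. Corank 2; j^3 = p^2*q has shape L^2 M (L != M), so D-series; mu = 6 gives D_6.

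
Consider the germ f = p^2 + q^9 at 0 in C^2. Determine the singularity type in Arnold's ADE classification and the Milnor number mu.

Type A_{8}, Milnor number mu = 8.

The Hessian of f at 0 has rank 1. Corank 1: A-series; mu = 8 gives A_8.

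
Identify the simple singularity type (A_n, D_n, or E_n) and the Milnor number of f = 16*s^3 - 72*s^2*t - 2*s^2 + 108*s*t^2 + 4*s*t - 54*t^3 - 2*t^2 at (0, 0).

The Hessian of f at 0 has rank 1. Corank 1: A-series; mu = 2 gives A_2.

Type A_2, Milnor number mu = 2.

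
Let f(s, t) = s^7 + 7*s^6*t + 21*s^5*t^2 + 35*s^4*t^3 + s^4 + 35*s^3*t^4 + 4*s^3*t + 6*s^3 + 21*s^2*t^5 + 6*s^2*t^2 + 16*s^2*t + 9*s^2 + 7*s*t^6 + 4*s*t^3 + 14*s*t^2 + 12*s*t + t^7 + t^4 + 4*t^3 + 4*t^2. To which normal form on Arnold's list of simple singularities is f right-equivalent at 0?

A_{6}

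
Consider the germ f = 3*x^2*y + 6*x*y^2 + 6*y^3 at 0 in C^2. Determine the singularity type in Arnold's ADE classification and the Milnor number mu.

The Hessian of f at 0 has rank 0. Corank 2; j^3 = 3*y*(x^2 + 2*x*y + 2*y^2) splits into three distinct lines over C (the quadratic factor has nonzero discriminant), so D_4.

Type D_4, Milnor number mu = 4.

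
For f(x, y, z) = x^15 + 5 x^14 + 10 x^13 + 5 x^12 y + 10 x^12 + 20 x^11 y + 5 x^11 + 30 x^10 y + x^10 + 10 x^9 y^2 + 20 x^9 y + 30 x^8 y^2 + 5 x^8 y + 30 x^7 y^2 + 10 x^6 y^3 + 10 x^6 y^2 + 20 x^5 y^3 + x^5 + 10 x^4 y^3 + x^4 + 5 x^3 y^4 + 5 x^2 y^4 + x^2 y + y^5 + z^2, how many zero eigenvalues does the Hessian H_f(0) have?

Hessian at 0 has rank 1.

2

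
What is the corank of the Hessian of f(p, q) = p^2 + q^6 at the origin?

1

Hessian at 0 has rank 1.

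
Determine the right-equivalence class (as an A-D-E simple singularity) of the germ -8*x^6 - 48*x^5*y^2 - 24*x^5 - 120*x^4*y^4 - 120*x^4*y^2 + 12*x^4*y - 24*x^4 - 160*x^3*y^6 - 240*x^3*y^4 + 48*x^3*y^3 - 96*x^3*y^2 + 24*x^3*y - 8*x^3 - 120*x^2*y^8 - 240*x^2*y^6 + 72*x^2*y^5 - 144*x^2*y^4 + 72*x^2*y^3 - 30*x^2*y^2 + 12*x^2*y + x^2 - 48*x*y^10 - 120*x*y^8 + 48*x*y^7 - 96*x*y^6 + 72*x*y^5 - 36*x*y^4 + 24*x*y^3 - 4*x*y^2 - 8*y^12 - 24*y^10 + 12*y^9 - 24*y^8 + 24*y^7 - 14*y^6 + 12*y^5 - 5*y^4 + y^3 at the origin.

The Hessian of f at 0 is [[2, 0], [0, 0]] with rank 1, so corank 1. A Groebner basis of the Jacobian ideal J(f) in C{x,y} is {y^2, x}; counting standard monomials gives mu = 2. Corank 1: A-series; mu = 2 gives A_2.

A_{2}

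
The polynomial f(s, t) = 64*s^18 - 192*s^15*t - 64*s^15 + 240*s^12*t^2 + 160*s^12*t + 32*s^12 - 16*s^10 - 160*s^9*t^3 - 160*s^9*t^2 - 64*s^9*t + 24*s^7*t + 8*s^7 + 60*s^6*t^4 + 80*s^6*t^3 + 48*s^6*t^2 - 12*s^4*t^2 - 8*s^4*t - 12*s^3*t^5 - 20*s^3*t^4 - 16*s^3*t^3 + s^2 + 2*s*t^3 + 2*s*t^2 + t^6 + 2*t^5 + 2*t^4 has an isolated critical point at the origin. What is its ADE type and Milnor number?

The Hessian of f at 0 is [[2, 0], [0, 0]] with rank 1, so corank 1. A Groebner basis of the Jacobian ideal J(f) in C{s,t} is {s^2, s*t, s + t^2}; counting standard monomials gives mu = 3. Corank 1: A-series; mu = 3 gives A_3.

Type A3, Milnor number mu = 3.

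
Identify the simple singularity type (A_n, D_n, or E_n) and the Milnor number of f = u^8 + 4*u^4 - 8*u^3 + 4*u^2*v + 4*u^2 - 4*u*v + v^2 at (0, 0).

The Hessian of f at 0 has rank 1. Corank 1: A-series; mu = 7 gives A_7.

Type A_{7}, Milnor number mu = 7.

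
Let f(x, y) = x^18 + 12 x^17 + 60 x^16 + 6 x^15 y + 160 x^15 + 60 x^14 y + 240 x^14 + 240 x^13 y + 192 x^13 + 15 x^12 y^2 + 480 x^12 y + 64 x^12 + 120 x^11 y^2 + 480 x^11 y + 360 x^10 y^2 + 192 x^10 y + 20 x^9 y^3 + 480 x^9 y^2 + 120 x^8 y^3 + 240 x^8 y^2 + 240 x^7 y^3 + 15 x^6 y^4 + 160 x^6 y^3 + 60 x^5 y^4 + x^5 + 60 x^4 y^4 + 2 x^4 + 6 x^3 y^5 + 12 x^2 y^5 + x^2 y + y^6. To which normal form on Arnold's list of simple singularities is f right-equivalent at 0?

D_{7}

The Hessian of f at 0 has rank 0. Corank 2; j^3 = x^2*y has shape L^2 M (L != M), so D-series; mu = 7 gives D_7.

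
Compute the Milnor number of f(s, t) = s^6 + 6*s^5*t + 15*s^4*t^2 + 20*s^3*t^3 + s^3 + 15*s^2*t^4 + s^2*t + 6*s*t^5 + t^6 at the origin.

7

The Hessian of f at 0 has rank 0. Corank 2; j^3 = s^2*(s + t) has shape L^2 M (L != M), so D-series; mu = 7 gives D_7.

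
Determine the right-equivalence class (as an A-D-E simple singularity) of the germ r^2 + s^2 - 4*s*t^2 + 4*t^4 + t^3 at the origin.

A_2

The Hessian of f at 0 has rank 2. Corank 1: A-series; mu = 2 gives A_2.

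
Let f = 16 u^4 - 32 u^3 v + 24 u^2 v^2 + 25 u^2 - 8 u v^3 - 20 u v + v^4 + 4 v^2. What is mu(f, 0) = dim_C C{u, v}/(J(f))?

The Hessian of f at 0 is [[50, -20], [-20, 8]] with rank 1, so corank 1. A Groebner basis of the Jacobian ideal J(f) in C{u,v} is {v^3, u - 2*v/5}; counting standard monomials gives mu = 3. Corank 1: A-series; mu = 3 gives A_3.

3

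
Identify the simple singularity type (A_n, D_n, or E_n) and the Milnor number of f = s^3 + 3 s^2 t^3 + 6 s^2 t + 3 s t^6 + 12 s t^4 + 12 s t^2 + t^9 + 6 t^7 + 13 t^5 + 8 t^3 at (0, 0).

The Hessian of f at 0 has rank 0. Corank 2; j^3 = (s + 2*t)^3 is a perfect cube, so E-series; the 5-jet and mu = 8 give E_8.

Type E_8, Milnor number mu = 8.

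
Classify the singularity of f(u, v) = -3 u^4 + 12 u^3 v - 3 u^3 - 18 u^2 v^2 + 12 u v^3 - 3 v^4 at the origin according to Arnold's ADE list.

E_6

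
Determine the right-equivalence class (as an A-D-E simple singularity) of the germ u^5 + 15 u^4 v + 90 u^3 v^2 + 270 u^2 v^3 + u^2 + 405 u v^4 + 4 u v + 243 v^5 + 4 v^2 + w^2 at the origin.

A_{4}

The Hessian of f at 0 has rank 2. Corank 1: A-series; mu = 4 gives A_4.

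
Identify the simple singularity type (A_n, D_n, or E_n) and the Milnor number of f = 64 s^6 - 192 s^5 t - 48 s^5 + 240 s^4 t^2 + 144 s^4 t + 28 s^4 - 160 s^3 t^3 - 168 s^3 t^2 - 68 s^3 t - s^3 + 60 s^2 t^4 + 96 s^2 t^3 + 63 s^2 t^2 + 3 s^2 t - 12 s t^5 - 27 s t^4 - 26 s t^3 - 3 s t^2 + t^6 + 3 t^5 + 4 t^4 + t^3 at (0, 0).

Type E6, Milnor number mu = 6.

The Hessian of f at 0 has rank 0. Corank 2; j^3 = -(s - t)^3 is a perfect cube, so E-series; the 4-jet and mu = 6 give E_6.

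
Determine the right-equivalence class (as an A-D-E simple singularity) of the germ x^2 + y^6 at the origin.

A_{5}

The Hessian of f at 0 has rank 1. Corank 1: A-series; mu = 5 gives A_5.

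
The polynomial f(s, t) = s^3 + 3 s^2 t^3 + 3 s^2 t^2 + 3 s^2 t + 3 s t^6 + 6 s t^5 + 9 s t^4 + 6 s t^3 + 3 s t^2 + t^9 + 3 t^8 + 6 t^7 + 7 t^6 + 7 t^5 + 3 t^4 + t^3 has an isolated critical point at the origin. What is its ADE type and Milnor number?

The Hessian of f at 0 is [[0, 0], [0, 0]] with rank 0, so corank 2. A Groebner basis of the Jacobian ideal J(f) in C{s,t} is {s^2/2 + s*t^3 + s*t^2 + s*t + t^3 + t^2/2, t^4, s^3 + 3*s^2 + 3*s*t^2 + 6*s*t + 4*t^3 + 3*t^2, s^2*t - s^2 - 2*s*t - t^3 - t^2}; counting standard monomials gives mu = 8. Corank 2; j^3 = (s + t)^3 is a perfect cube, so E-series; the 5-jet and mu = 8 give E_8.

Type E_8, Milnor number mu = 8.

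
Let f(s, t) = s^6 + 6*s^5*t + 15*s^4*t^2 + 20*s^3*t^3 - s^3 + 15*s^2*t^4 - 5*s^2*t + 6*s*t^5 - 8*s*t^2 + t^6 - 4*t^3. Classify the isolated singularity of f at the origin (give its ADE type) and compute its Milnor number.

Type D_7, Milnor number mu = 7.

The Hessian of f at 0 has rank 0. Corank 2; j^3 = -(s + t)*(s + 2*t)^2 has shape L^2 M (L != M), so D-series; mu = 7 gives D_7.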